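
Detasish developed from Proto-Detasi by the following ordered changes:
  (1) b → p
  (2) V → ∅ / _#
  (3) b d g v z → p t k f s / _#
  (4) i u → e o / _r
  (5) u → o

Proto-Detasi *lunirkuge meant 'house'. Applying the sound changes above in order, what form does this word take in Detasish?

Detasish: *lunirkuge > lunirkug > lunirkuk > lunerkuk > lonerkok  (by apocope, final devoicing, pre-rhotic lowering, vowel merger)

lonerkok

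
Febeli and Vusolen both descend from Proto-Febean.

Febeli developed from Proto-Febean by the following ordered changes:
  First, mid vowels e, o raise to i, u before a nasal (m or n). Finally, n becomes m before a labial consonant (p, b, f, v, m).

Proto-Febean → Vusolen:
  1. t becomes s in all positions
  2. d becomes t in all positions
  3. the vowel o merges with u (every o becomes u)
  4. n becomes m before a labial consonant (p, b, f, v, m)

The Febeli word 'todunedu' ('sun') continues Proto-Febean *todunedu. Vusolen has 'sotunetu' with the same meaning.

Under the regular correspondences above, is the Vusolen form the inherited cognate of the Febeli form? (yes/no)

Derive the expected Vusolen reflex of *todunedu:
Vusolen: start from *todunedu.
  rule 1 (unconditioned shift): todunedu → sodunedu
  rule 2 (unconditioned shift): sodunedu → sotunetu
  rule 3 (vowel merger): sotunetu → sutunetu
  rule 4: no change — sutunetu
  ⇒ Vusolen sutunetu
The regular Vusolen reflex would be 'sutunetu', but the attested form is 'sotunetu'. The correspondence is irregular, so they are not cognates (the Vusolen form has a different source).

no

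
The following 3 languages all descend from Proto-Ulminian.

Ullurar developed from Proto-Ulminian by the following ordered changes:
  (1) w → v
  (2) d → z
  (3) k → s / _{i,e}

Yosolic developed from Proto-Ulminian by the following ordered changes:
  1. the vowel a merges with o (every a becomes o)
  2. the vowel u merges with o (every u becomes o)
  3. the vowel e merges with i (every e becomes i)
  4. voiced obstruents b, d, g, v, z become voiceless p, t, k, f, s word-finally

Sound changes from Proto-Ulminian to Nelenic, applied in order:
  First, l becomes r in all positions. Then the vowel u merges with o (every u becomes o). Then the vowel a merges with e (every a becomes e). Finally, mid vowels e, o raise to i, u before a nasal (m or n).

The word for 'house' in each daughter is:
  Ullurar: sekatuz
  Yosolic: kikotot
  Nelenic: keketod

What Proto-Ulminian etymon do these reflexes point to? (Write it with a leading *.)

*kekatud

Position 7: Ullurar has z, Yosolic has t, Nelenic has d. Nelenic preserves d here (none of its changes turn any other segment into d), so the proto-segment is *d.
Position 6: Ullurar has u, Yosolic has o, Nelenic has o. Ullurar preserves u here (none of its changes turn any other segment into u), so the proto-segment is *u.
Position 4: Ullurar has a, Yosolic has o, Nelenic has e. Ullurar preserves a here (none of its changes turn any other segment into a), so the proto-segment is *a.
This points to *kekatud. Verify forward in each daughter:
Ullurar: *kekatud
  kekatud (rule 1 does not apply)
  kekatud → kekatuz   [unconditioned shift]
  kekatuz → sekatuz   [palatalisation]
  giving Ullurar sekatuz.
Yosolic: *kekatud > kekotud > kekotod > kikotod > kikotot  (by vowel merger, vowel merger, vowel merger, final devoicing)
Nelenic: *kekatud > kekatod > keketod  (by vowel merger, vowel merger)
Only *kekatud yields all of Ullurar sekatuz, Yosolic kikotot, Nelenic keketod.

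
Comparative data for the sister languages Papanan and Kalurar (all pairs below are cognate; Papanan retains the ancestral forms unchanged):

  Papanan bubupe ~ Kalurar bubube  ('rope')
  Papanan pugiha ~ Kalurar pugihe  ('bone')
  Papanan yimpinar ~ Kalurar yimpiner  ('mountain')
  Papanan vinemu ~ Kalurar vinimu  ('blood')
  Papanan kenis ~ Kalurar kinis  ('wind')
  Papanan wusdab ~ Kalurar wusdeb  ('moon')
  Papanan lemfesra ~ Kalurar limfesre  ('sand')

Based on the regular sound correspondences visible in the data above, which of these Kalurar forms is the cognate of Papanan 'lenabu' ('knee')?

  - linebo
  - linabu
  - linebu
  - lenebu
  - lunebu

kenis ~ kinis — Papanan e corresponds to Kalurar i after a consonant, before a nasal.
wusdab ~ wusdeb — Papanan a corresponds to Kalurar e after a consonant, before a labial obstruent.
Applying these to Papanan 'lenabu':
  lenabu → linabu   (e→i after a consonant, before a nasal)
  linabu → linebu   (a→e after a consonant, before a labial obstruent)
So the Kalurar cognate is 'linebu'.

linebu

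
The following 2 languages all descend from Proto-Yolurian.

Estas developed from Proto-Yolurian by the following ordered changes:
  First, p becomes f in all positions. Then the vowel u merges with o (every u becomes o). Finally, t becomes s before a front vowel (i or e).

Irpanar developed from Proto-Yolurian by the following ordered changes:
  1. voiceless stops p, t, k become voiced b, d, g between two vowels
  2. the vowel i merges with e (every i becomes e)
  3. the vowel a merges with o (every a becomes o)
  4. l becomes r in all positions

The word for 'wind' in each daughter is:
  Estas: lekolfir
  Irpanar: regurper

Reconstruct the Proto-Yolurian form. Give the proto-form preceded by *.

Position 4: Estas has o, Irpanar has u. Irpanar preserves u here (none of its changes turn any other segment into u), so the proto-segment is *u.
Position 1: Estas has l, Irpanar has r. Estas preserves l here (none of its changes turn any other segment into l), so the proto-segment is *l.
Verify the candidate proto-form against each daughter:
Estas: *lekulpir > lekulfir > lekolfir  (by unconditioned shift, vowel merger)
Irpanar: start from *lekulpir.
  rule 1 (intervocalic voicing): lekulpir → legulpir
  rule 2 (vowel merger): legulpir → legulper
  rule 3: no change — legulper
  rule 4 (unconditioned shift): legulper → regurper
  ⇒ Irpanar regurper
Only *lekulpir yields all of Estas lekolfir, Irpanar regurper.

*lekulpir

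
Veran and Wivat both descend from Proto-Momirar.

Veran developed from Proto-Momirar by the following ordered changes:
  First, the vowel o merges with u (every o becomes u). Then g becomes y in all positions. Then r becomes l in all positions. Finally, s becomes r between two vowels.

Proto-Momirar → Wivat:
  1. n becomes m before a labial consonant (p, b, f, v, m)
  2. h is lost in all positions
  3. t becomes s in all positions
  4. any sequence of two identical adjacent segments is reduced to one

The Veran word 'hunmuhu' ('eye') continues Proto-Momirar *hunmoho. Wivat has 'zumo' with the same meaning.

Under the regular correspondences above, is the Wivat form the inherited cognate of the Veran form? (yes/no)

Derive the expected Wivat reflex of *hunmoho:
Wivat: *hunmoho
  hunmoho → hummoho   [nasal place assimilation]
  hummoho → ummoo   [h-loss]
  ummoo (rule 3 does not apply)
  ummoo → umo   [degemination]
  giving Wivat umo.
The regular Wivat reflex would be 'umo', but the attested form is 'zumo'. The correspondence is irregular, so they are not cognates (the Wivat form has a different source).

no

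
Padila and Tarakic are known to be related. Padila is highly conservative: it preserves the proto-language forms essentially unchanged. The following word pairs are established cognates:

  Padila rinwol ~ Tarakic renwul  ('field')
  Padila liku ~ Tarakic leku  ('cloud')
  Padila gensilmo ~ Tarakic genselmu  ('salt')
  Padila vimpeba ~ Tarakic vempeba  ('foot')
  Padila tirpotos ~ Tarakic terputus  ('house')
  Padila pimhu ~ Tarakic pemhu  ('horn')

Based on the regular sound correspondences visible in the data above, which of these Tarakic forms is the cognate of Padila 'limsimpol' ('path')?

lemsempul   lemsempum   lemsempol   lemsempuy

lemsempul

vimpeba ~ vempeba, pimhu ~ pemhu — Padila i corresponds to Tarakic e after a consonant, before a nasal.
rinwol ~ renwul, tirpotos ~ terputus — Padila o corresponds to Tarakic u after a consonant, before a consonant other than r, m, n, p, b, f, v.
Applying these to Padila 'limsimpol':
  limsimpol → lemsimpol   (i→e after a consonant, before a nasal)
  lemsimpol → lemsempol   (i→e after a consonant, before a nasal)
  lemsempol → lemsempul   (o→u after a consonant, before a consonant other than r, m, n, p, b, f, v)
So the Tarakic cognate is 'lemsempul'.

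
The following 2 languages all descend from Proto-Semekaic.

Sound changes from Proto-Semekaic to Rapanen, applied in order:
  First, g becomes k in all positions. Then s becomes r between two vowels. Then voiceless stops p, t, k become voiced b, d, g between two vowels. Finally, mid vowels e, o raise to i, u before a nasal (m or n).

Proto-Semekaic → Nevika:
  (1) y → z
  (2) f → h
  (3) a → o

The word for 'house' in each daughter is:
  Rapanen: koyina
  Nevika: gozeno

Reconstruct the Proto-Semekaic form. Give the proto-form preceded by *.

Position 1: Rapanen has k, Nevika has g. Nevika preserves g here (none of its changes turn any other segment into g), so the proto-segment is *g.
Position 4: Rapanen has i, Nevika has e. Nevika preserves e here (none of its changes turn any other segment into e), so the proto-segment is *e.
Verify the candidate proto-form against each daughter:
Rapanen: *goyena > koyena > koyina  (by unconditioned shift, pre-nasal raising)
Nevika: *goyena
  goyena → gozena   [unconditioned shift]
  gozena (rule 2 does not apply)
  gozena → gozeno   [vowel merger]
  giving Nevika gozeno.
*goyena is the unique common source.

*goyena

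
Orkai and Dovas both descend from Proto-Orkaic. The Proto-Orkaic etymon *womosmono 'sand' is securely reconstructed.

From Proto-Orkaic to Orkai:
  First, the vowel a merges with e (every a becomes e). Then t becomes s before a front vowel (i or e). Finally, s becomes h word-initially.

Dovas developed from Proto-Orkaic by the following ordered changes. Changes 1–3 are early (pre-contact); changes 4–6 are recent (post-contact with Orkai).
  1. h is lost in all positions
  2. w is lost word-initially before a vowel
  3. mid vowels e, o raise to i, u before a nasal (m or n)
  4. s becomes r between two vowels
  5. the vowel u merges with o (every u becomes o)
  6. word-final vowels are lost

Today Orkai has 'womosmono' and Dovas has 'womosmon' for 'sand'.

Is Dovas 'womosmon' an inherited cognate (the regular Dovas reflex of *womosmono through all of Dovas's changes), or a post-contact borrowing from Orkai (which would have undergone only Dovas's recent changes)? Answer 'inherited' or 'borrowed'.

borrowed

If inherited, *womosmono would pass through all of Dovas's changes:
Dovas: *womosmono
  womosmono (rule 1 does not apply)
  womosmono → omosmono   [glide loss]
  omosmono → umosmuno   [pre-nasal raising]
  umosmuno (rule 4 does not apply)
  umosmuno → omosmono   [vowel merger]
  omosmono → omosmon   [apocope]
  giving Dovas omosmon.
If borrowed from Orkai 'womosmono' after the early changes, it would undergo only the recent ones:
  rule 4 (rhotacism): no change (womosmono)
  rule 5 (vowel merger): no change (womosmono)
  rule 6 (apocope): womosmono → womosmon
  ⇒ as a loan: womosmon
Dovas 'womosmon' matches the loan outcome 'womosmon', not the inherited 'omosmon' — it skipped the early Dovas changes, so it was borrowed from Orkai.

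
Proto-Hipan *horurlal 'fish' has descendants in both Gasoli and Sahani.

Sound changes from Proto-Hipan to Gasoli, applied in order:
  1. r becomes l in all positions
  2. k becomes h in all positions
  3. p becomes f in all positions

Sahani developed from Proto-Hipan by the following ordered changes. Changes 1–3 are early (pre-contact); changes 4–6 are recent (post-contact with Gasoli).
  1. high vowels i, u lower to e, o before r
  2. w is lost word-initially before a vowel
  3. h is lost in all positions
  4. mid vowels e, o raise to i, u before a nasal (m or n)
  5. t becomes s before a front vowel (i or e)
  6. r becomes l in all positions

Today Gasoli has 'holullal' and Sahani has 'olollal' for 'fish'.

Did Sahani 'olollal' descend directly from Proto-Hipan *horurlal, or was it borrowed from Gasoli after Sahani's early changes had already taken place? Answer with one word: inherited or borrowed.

inherited

If inherited, *horurlal would pass through all of Sahani's changes:
Sahani: *horurlal
  horurlal → hororlal   [pre-rhotic lowering]
  hororlal (rule 2 does not apply)
  hororlal → ororlal   [h-loss]
  ororlal (rule 4 does not apply)
  ororlal (rule 5 does not apply)
  ororlal → olollal   [unconditioned shift]
  giving Sahani olollal.
If borrowed from Gasoli 'holullal' after the early changes, it would undergo only the recent ones:
  rule 4 (pre-nasal raising): no change (holullal)
  rule 5 (palatalisation): no change (holullal)
  rule 6 (unconditioned shift): no change (holullal)
  ⇒ as a loan: holullal
Sahani 'olollal' matches the inherited outcome exactly, so it is an inherited cognate, not a loan.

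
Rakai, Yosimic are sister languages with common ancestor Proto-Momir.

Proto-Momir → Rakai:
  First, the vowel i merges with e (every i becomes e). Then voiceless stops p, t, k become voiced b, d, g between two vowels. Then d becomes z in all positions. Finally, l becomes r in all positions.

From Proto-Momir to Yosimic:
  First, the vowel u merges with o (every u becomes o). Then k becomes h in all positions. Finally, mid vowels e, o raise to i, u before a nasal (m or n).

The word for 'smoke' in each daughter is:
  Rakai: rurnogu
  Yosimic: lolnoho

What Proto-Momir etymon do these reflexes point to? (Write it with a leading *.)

*lulnoku

Position 3: Rakai has r, Yosimic has l. Yosimic preserves l here (none of its changes turn any other segment into l), so the proto-segment is *l.
Position 7: Rakai has u, Yosimic has o. Rakai preserves u here (none of its changes turn any other segment into u), so the proto-segment is *u.
Continuing position by position gives *lulnoku; check it forward:
Rakai: start from *lulnoku.
  rule 1: no change — lulnoku
  rule 2 (intervocalic voicing): lulnoku → lulnogu
  rule 3: no change — lulnogu
  rule 4 (unconditioned shift): lulnogu → rurnogu
  ⇒ Rakai rurnogu
Yosimic: *lulnoku
  lulnoku → lolnoko   [vowel merger]
  lolnoko → lolnoho   [unconditioned shift]
  lolnoho (rule 3 does not apply)
  giving Yosimic lolnoho.
Only *lulnoku yields all of Rakai rurnogu, Yosimic lolnoho.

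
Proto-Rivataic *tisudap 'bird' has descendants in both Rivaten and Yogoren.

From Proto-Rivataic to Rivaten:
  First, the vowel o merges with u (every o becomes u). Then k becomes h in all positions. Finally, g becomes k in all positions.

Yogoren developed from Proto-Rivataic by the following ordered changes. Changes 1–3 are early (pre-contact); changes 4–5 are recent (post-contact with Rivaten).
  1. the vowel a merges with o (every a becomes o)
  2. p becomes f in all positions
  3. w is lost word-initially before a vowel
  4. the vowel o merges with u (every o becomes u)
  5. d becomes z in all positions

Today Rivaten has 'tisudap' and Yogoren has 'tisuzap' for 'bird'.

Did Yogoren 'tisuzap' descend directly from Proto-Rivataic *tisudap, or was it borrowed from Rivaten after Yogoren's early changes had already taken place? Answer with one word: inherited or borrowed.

borrowed

If inherited, *tisudap would pass through all of Yogoren's changes:
Yogoren: start from *tisudap.
  rule 1 (vowel merger): tisudap → tisudop
  rule 2 (unconditioned shift): tisudop → tisudof
  rule 3: no change — tisudof
  rule 4 (vowel merger): tisudof → tisuduf
  rule 5 (unconditioned shift): tisuduf → tisuzuf
  ⇒ Yogoren tisuzuf
If borrowed from Rivaten 'tisudap' after the early changes, it would undergo only the recent ones:
  rule 4 (vowel merger): no change (tisudap)
  rule 5 (unconditioned shift): tisudap → tisuzap
  ⇒ as a loan: tisuzap
Yogoren 'tisuzap' matches the loan outcome 'tisuzap', not the inherited 'tisuzuf' — it skipped the early Yogoren changes, so it was borrowed from Rivaten.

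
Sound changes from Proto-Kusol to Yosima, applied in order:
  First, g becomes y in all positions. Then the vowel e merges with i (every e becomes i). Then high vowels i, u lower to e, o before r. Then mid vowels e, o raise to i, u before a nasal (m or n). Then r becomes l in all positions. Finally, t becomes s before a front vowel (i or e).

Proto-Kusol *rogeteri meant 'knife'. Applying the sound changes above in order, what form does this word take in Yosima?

loyiseli

Yosima: *rogeteri > royeteri > royitiri > royiteri > loyiteli > loyiseli  (by unconditioned shift, vowel merger, pre-rhotic lowering, unconditioned shift, palatalisation)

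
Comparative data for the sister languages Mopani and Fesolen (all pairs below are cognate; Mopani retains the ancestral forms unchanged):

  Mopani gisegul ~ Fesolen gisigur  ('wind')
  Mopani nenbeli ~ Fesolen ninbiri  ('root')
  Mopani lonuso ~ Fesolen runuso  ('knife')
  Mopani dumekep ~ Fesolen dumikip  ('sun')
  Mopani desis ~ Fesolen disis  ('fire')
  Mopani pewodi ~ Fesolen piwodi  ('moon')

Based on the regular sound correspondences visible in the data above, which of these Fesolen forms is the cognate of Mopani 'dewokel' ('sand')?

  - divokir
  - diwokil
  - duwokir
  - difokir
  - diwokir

gisegul ~ gisigur, nenbeli ~ ninbiri — Mopani e corresponds to Fesolen i after a consonant, before a consonant other than r, m, n, p, b, f, v.
gisegul ~ gisigur — Mopani l corresponds to Fesolen r word-finally.
Applying these to Mopani 'dewokel':
  dewokel → diwokel   (e→i after a consonant, before a consonant other than r, m, n, p, b, f, v)
  diwokel → diwokil   (e→i after a consonant, before a consonant other than r, m, n, p, b, f, v)
  diwokil → diwokir   (l→r word-finally)
So the Fesolen cognate is 'diwokir'.

diwokir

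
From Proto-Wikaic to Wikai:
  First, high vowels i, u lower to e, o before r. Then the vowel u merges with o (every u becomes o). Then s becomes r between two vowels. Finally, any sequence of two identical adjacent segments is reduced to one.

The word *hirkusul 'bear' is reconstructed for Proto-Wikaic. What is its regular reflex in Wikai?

herkorol

Wikai: *hirkusul
  hirkusul → herkusul   [pre-rhotic lowering]
  herkusul → herkosol   [vowel merger]
  herkosol → herkorol   [rhotacism]
  herkorol (rule 4 does not apply)
  giving Wikai herkorol.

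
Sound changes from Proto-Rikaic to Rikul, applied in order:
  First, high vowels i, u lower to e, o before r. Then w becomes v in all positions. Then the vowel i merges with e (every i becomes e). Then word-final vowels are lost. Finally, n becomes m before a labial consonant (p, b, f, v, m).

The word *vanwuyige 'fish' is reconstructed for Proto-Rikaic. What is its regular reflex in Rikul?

vamvuyeg

Rikul: *vanwuyige > vanvuyige > vanvuyege > vanvuyeg > vamvuyeg  (by unconditioned shift, vowel merger, apocope, nasal place assimilation)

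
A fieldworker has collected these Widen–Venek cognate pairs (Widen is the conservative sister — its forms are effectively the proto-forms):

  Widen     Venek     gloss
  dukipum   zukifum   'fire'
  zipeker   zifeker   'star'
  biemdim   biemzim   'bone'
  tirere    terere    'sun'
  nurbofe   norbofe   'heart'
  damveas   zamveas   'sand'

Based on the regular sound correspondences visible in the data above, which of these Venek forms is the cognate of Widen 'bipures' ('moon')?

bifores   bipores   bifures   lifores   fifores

bifores

dukipum ~ zukifum — Widen p corresponds to Venek f between vowels (before a back vowel).
nurbofe ~ norbofe — Widen u corresponds to Venek o after a consonant, before r.
Applying these to Widen 'bipures':
  bipures → bifures   (p→f between vowels (before a back vowel))
  bifures → bifores   (u→o after a consonant, before r)
So the Venek cognate is 'bifores'.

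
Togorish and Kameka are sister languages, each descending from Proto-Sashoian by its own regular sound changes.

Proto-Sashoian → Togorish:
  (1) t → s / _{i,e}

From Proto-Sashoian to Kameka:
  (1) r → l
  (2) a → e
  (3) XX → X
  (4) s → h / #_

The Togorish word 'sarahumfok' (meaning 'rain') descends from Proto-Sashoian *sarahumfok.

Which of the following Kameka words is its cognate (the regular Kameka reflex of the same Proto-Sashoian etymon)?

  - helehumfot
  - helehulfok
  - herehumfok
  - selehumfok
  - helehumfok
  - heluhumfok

helehumfok

Kameka: start from *sarahumfok.
  rule 1 (unconditioned shift): sarahumfok → salahumfok
  rule 2 (vowel merger): salahumfok → selehumfok
  rule 3: no change — selehumfok
  rule 4 (debuccalisation): selehumfok → helehumfok
  ⇒ Kameka helehumfok
The other candidates each miss or misapply at least one Kameka change.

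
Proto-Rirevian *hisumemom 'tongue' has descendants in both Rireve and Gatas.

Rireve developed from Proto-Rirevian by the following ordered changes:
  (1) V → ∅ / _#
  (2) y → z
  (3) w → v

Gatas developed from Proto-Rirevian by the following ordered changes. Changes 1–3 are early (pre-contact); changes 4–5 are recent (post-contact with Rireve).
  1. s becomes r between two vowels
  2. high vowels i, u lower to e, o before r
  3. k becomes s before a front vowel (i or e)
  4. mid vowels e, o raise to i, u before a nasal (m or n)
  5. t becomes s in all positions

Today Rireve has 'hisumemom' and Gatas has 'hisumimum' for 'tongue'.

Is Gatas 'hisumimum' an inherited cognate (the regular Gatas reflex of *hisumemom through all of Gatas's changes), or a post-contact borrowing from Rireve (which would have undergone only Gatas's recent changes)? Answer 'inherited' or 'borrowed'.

If inherited, *hisumemom would pass through all of Gatas's changes:
Gatas: *hisumemom > hirumemom > herumemom > herumimum  (by rhotacism, pre-rhotic lowering, pre-nasal raising)
If borrowed from Rireve 'hisumemom' after the early changes, it would undergo only the recent ones:
  rule 4 (pre-nasal raising): hisumemom → hisumimum
  rule 5 (unconditioned shift): no change (hisumimum)
  ⇒ as a loan: hisumimum
Gatas 'hisumimum' matches the loan outcome 'hisumimum', not the inherited 'herumimum' — it skipped the early Gatas changes, so it was borrowed from Rireve.

borrowed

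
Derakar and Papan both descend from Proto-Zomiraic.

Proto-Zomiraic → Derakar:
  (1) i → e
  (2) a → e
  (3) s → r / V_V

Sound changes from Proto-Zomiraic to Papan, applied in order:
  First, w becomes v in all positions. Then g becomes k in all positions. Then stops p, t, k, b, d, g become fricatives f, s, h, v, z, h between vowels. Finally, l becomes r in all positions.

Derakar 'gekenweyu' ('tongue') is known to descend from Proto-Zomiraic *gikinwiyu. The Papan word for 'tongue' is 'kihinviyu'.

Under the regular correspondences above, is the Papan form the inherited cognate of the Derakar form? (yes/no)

Derive the expected Papan reflex of *gikinwiyu:
Papan: *gikinwiyu
  gikinwiyu → gikinviyu   [unconditioned shift]
  gikinviyu → kikinviyu   [unconditioned shift]
  kikinviyu → kihinviyu   [intervocalic lenition]
  kihinviyu (rule 4 does not apply)
  giving Papan kihinviyu.
Papan 'kihinviyu' matches the regular reflex exactly, so the pair is cognate.

yes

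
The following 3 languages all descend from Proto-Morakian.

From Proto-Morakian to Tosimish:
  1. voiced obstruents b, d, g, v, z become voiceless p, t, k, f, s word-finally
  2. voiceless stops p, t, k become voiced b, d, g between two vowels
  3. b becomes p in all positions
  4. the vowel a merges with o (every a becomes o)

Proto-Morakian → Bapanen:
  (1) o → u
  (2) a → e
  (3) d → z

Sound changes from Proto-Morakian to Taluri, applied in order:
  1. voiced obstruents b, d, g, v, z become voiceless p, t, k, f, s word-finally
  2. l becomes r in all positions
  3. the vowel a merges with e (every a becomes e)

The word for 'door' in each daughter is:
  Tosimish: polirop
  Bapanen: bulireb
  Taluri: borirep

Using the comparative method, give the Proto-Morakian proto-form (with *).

Position 6: Tosimish has o, Bapanen has e, Taluri has e. Taking the neighbouring segments as reconstructed: Tosimish o could go back to *a or *o; Bapanen e could go back to *a or *e; Taluri e could go back to *a or *e — the one source consistent with every daughter is *a.
Position 1: Tosimish has p, Bapanen has b, Taluri has b. Bapanen preserves b here (none of its changes turn any other segment into b), so the proto-segment is *b.
Verify the candidate proto-form against each daughter:
Tosimish: start from *bolirab.
  rule 1 (final devoicing): bolirab → bolirap
  rule 2: no change — bolirap
  rule 3 (unconditioned shift): bolirap → polirap
  rule 4 (vowel merger): polirap → polirop
  ⇒ Tosimish polirop
Bapanen: *bolirab > bulirab > bulireb  (by vowel merger, vowel merger)
Taluri: start from *bolirab.
  rule 1 (final devoicing): bolirab → bolirap
  rule 2 (unconditioned shift): bolirap → borirap
  rule 3 (vowel merger): borirap → borirep
  ⇒ Taluri borirep
Only *bolirab yields all of Tosimish polirop, Bapanen bulireb, Taluri borirep.

*bolirab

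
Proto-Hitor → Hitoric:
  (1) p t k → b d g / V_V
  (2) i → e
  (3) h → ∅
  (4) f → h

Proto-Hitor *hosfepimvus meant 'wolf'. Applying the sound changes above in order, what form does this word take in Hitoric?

oshebemvus

Hitoric: start from *hosfepimvus.
  rule 1 (intervocalic voicing): hosfepimvus → hosfebimvus
  rule 2 (vowel merger): hosfebimvus → hosfebemvus
  rule 3 (h-loss): hosfebemvus → osfebemvus
  rule 4 (unconditioned shift): osfebemvus → oshebemvus
  ⇒ Hitoric oshebemvus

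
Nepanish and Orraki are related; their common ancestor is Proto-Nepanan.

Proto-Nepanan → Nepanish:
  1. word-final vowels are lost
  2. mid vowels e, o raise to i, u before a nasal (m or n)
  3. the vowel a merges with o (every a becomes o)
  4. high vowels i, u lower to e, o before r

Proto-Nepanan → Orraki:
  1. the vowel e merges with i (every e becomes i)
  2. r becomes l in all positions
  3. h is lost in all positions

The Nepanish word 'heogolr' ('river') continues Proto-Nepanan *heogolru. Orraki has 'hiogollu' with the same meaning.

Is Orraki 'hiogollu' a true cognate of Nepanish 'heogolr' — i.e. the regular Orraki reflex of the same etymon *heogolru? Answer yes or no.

no

Derive the expected Orraki reflex of *heogolru:
Orraki: start from *heogolru.
  rule 1 (vowel merger): heogolru → hiogolru
  rule 2 (unconditioned shift): hiogolru → hiogollu
  rule 3 (h-loss): hiogollu → iogollu
  ⇒ Orraki iogollu
The regular Orraki reflex would be 'iogollu', but the attested form is 'hiogollu'. The correspondence is irregular, so they are not cognates (the Orraki form has a different source).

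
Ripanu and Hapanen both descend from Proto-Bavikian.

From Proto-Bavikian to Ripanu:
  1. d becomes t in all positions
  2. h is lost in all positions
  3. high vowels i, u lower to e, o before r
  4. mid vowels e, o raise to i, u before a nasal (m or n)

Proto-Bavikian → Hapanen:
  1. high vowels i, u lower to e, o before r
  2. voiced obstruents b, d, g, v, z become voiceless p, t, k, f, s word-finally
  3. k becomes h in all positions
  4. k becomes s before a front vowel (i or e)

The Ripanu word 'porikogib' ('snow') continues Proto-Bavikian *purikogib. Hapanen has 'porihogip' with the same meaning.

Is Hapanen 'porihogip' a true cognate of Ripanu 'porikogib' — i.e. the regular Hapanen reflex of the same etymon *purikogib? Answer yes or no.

yes

Derive the expected Hapanen reflex of *purikogib:
Hapanen: start from *purikogib.
  rule 1 (pre-rhotic lowering): purikogib → porikogib
  rule 2 (final devoicing): porikogib → porikogip
  rule 3 (unconditioned shift): porikogip → porihogip
  rule 4: no change — porihogip
  ⇒ Hapanen porihogip
Hapanen 'porihogip' matches the regular reflex exactly, so the pair is cognate.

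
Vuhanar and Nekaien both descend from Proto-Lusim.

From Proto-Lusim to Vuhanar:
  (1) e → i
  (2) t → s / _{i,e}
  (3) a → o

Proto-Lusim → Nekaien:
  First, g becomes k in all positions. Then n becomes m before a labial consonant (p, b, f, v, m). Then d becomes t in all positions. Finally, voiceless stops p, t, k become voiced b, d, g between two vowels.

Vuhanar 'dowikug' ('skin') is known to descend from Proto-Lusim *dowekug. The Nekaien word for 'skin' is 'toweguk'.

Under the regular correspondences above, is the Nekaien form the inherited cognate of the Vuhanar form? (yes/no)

yes

Derive the expected Nekaien reflex of *dowekug:
Nekaien: *dowekug
  dowekug → dowekuk   [unconditioned shift]
  dowekuk (rule 2 does not apply)
  dowekuk → towekuk   [unconditioned shift]
  towekuk → toweguk   [intervocalic voicing]
  giving Nekaien toweguk.
Nekaien 'toweguk' matches the regular reflex exactly, so the pair is cognate.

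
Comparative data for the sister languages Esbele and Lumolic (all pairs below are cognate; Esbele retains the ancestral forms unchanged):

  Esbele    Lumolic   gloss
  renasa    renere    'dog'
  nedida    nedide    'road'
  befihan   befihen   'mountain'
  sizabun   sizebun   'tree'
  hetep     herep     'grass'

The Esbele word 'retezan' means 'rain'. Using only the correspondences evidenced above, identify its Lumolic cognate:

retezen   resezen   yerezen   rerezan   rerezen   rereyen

hetep ~ herep — Esbele t corresponds to Lumolic r between vowels (before a front vowel).
befihan ~ befihen — Esbele a corresponds to Lumolic e after a consonant, before a nasal.
Applying these to Esbele 'retezan':
  retezan → rerezan   (t→r between vowels (before a front vowel))
  rerezan → rerezen   (a→e after a consonant, before a nasal)
So the Lumolic cognate is 'rerezen'.

rerezen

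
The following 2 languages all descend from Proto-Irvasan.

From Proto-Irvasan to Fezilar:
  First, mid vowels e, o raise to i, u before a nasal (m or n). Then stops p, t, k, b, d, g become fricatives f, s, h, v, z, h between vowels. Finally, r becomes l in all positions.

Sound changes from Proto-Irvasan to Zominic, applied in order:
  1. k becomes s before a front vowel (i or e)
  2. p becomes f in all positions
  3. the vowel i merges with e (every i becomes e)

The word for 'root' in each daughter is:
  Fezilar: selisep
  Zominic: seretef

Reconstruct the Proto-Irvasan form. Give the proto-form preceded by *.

Position 5: Fezilar has s, Zominic has t. Zominic preserves t here (none of its changes turn any other segment into t), so the proto-segment is *t.
Position 4: Fezilar has i, Zominic has e. Taking the neighbouring segments as reconstructed: Fezilar i can only go back to *i; Zominic e could go back to *e or *i — the one source consistent with every daughter is *i.
Continuing position by position gives *seritep; check it forward:
Fezilar: start from *seritep.
  rule 1: no change — seritep
  rule 2 (intervocalic lenition): seritep → serisep
  rule 3 (unconditioned shift): serisep → selisep
  ⇒ Fezilar selisep
Zominic: *seritep > seritef > seretef  (by unconditioned shift, vowel merger)
*seritep is the unique common source.

*seritep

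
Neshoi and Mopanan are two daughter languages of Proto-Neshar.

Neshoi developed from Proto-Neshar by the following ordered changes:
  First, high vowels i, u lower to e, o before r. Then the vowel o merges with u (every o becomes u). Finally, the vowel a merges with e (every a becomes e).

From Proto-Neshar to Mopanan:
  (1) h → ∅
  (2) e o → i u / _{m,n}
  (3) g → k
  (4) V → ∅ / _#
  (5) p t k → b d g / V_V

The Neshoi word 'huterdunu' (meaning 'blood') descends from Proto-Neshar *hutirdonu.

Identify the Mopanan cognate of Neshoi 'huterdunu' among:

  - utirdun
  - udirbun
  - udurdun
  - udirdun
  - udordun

udirdun

Mopanan: *hutirdonu
  hutirdonu → utirdonu   [h-loss]
  utirdonu → utirdunu   [pre-nasal raising]
  utirdunu (rule 3 does not apply)
  utirdunu → utirdun   [apocope]
  utirdun → udirdun   [intervocalic voicing]
  giving Mopanan udirdun.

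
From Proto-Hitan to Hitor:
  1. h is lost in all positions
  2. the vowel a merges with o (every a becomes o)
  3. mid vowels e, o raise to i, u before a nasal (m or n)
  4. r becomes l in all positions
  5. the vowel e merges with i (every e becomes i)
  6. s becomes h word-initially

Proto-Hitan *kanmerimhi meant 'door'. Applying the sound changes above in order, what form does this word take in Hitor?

Hitor: start from *kanmerimhi.
  rule 1 (h-loss): kanmerimhi → kanmerimi
  rule 2 (vowel merger): kanmerimi → konmerimi
  rule 3 (pre-nasal raising): konmerimi → kunmerimi
  rule 4 (unconditioned shift): kunmerimi → kunmelimi
  rule 5 (vowel merger): kunmelimi → kunmilimi
  rule 6: no change — kunmilimi
  ⇒ Hitor kunmilimi

kunmilimi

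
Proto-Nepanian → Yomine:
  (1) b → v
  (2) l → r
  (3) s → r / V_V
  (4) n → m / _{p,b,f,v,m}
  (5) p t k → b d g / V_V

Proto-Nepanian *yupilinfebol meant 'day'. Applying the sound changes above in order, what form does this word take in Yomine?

yubirimfevor

Yomine: start from *yupilinfebol.
  rule 1 (unconditioned shift): yupilinfebol → yupilinfevol
  rule 2 (unconditioned shift): yupilinfevol → yupirinfevor
  rule 3: no change — yupirinfevor
  rule 4 (nasal place assimilation): yupirinfevor → yupirimfevor
  rule 5 (intervocalic voicing): yupirimfevor → yubirimfevor
  ⇒ Yomine yubirimfevor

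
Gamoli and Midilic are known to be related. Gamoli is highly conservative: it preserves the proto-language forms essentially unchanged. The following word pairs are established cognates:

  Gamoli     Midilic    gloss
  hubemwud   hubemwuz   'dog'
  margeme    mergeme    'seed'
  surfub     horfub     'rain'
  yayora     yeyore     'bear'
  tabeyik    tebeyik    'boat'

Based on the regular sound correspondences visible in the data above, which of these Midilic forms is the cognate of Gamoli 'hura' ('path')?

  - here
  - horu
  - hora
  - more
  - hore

hore

surfub ~ horfub — Gamoli u corresponds to Midilic o after a consonant, before r.
yayora ~ yeyore — Gamoli a corresponds to Midilic e word-finally.
Applying these to Gamoli 'hura':
  hura → hora   (u→o after a consonant, before r)
  hora → hore   (a→e word-finally)
So the Midilic cognate is 'hore'.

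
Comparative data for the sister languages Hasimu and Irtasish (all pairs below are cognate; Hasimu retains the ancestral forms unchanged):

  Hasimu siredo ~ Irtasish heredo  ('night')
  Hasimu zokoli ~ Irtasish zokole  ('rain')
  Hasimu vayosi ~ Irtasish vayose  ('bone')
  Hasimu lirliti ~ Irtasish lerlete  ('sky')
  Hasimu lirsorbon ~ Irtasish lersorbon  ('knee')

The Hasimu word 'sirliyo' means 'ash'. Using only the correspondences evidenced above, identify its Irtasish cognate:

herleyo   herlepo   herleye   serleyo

siredo ~ heredo — Hasimu s corresponds to Irtasish h word-initially before a front vowel.
siredo ~ heredo, lirliti ~ lerlete — Hasimu i corresponds to Irtasish e after a consonant, before r.
lirliti ~ lerlete — Hasimu i corresponds to Irtasish e after a consonant, before a consonant other than r, m, n, p, b, f, v.
Applying these to Hasimu 'sirliyo':
  sirliyo → hirliyo   (s→h word-initially before a front vowel)
  hirliyo → herliyo   (i→e after a consonant, before r)
  herliyo → herleyo   (i→e after a consonant, before a consonant other than r, m, n, p, b, f, v)
So the Irtasish cognate is 'herleyo'.

herleyo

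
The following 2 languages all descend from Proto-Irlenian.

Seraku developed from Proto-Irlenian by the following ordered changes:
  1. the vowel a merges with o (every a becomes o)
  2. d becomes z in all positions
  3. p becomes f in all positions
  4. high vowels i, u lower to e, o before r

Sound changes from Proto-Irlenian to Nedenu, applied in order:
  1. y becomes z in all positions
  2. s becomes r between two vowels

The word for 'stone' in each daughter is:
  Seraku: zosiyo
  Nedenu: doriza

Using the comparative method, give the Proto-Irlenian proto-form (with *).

Position 1: Seraku has z, Nedenu has d. Nedenu preserves d here (none of its changes turn any other segment into d), so the proto-segment is *d.
Position 6: Seraku has o, Nedenu has a. Nedenu preserves a here (none of its changes turn any other segment into a), so the proto-segment is *a.
Position 5: Seraku has y, Nedenu has z. Seraku preserves y here (none of its changes turn any other segment into y), so the proto-segment is *y.
Continuing position by position gives *dosiya; check it forward:
Seraku: *dosiya > dosiyo > zosiyo  (by vowel merger, unconditioned shift)
Nedenu: *dosiya
  dosiya → dosiza   [unconditioned shift]
  dosiza → doriza   [rhotacism]
  giving Nedenu doriza.
*dosiya is the unique common source.

*dosiya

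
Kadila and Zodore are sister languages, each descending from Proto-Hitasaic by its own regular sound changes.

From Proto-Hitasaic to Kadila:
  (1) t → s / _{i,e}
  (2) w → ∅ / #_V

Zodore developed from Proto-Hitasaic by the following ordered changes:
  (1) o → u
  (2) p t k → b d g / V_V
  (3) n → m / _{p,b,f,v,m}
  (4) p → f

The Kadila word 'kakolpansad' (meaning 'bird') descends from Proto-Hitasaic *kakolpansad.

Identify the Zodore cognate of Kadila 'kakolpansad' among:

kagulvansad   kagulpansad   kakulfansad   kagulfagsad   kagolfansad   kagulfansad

kagulfansad

Zodore: *kakolpansad > kakulpansad > kagulpansad > kagulfansad  (by vowel merger, intervocalic voicing, unconditioned shift)
The other candidates each miss or misapply at least one Zodore change.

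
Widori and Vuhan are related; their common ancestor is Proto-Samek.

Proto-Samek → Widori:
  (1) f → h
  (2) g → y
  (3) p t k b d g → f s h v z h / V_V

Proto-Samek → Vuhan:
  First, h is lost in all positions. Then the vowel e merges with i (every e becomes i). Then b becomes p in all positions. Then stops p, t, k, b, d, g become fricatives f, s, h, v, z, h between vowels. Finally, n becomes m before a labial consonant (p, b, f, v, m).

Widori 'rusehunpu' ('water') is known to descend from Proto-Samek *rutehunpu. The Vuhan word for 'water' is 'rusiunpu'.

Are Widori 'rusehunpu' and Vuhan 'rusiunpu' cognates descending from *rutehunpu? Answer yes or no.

Derive the expected Vuhan reflex of *rutehunpu:
Vuhan: *rutehunpu
  rutehunpu → ruteunpu   [h-loss]
  ruteunpu → rutiunpu   [vowel merger]
  rutiunpu (rule 3 does not apply)
  rutiunpu → rusiunpu   [intervocalic lenition]
  rusiunpu → rusiumpu   [nasal place assimilation]
  giving Vuhan rusiumpu.
The regular Vuhan reflex would be 'rusiumpu', but the attested form is 'rusiunpu'. The correspondence is irregular, so they are not cognates (the Vuhan form has a different source).

no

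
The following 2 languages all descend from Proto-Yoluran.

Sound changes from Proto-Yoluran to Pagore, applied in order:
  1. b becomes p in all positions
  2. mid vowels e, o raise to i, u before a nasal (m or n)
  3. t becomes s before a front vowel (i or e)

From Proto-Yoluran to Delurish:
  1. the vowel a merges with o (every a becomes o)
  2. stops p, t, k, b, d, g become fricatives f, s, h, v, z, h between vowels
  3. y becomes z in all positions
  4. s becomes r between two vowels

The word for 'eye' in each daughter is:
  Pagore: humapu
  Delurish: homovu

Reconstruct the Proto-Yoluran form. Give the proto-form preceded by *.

Position 4: Pagore has a, Delurish has o. Pagore preserves a here (none of its changes turn any other segment into a), so the proto-segment is *a.
Position 2: Pagore has u, Delurish has o. Taking the neighbouring segments as reconstructed: Pagore u could go back to *o or *u; Delurish o could go back to *a or *o — the one source consistent with every daughter is *o.
Verify the candidate proto-form against each daughter:
Pagore: *homabu > homapu > humapu  (by unconditioned shift, pre-nasal raising)
Delurish: *homabu > homobu > homovu  (by vowel merger, intervocalic lenition)
Only *homabu yields all of Pagore humapu, Delurish homovu.

*homabu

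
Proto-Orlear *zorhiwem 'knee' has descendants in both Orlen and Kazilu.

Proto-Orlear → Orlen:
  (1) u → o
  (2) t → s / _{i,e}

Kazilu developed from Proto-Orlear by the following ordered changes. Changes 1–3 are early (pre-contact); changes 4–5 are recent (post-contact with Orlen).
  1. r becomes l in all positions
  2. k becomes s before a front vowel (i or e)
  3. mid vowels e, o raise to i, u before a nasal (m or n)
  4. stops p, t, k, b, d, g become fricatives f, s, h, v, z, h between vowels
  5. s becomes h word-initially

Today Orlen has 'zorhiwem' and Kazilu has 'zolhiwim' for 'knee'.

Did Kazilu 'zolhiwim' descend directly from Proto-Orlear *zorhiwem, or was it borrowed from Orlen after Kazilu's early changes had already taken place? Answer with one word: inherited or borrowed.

If inherited, *zorhiwem would pass through all of Kazilu's changes:
Kazilu: *zorhiwem > zolhiwem > zolhiwim  (by unconditioned shift, pre-nasal raising)
If borrowed from Orlen 'zorhiwem' after the early changes, it would undergo only the recent ones:
  rule 4 (intervocalic lenition): no change (zorhiwem)
  rule 5 (debuccalisation): no change (zorhiwem)
  ⇒ as a loan: zorhiwem
Kazilu 'zolhiwim' matches the inherited outcome exactly, so it is an inherited cognate, not a loan.

inherited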